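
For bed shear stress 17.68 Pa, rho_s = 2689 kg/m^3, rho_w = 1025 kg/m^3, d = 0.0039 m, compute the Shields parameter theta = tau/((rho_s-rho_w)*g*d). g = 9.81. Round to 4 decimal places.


theta = tau / ((rho_s - rho_w) * g * d)
rho_s - rho_w = 2689 - 1025 = 1664
Denominator = 1664 * 9.81 * 0.0039 = 63.662976
theta = 17.68 / 63.662976
theta = 0.2777

0.2777


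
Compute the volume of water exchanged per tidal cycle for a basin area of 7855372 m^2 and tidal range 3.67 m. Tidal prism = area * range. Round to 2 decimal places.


Tidal prism = Area * Tidal range
P = 7855372 * 3.67
P = 28829215.24 m^3

28829215.24


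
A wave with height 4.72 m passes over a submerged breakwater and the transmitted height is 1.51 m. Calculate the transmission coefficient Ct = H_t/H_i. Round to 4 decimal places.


Ct = H_t / H_i
Ct = 1.51 / 4.72
Ct = 0.3199

0.3199


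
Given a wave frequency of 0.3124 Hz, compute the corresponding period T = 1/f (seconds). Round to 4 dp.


T = 1 / f
T = 1 / 0.3124
T = 3.2010 s

3.2010


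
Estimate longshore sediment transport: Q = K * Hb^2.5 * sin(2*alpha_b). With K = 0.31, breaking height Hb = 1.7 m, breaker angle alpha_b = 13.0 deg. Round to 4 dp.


Q = K * Hb^2.5 * sin(2 * alpha_b)
Hb^2.5 = 1.7^2.5 = 3.768099
sin(2 * 13.0) = sin(26.0) = 0.438371
Q = 0.31 * 3.768099 * 0.438371
Q = 0.5121 m^3/s

0.5121


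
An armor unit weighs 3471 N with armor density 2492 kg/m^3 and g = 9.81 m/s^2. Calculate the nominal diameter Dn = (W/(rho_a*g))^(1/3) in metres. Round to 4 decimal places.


V = W / (rho_a * g)
V = 3471 / (2492 * 9.81)
V = 3471 / 24446.52
V = 0.141983 m^3
Dn = V^(1/3) = 0.141983^(1/3)
Dn = 0.5217 m

0.5217


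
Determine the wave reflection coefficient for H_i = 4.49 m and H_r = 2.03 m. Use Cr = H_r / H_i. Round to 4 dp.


Cr = H_r / H_i
Cr = 2.03 / 4.49
Cr = 0.4521

0.4521


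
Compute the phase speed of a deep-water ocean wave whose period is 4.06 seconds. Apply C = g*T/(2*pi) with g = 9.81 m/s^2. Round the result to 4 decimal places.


We use the deep-water celerity formula:
C = g * T / (2 * pi)
C = 9.81 * 4.06 / (2 * 3.14159...)
C = 39.828600 / 6.283185
C = 6.3389 m/s

6.3389


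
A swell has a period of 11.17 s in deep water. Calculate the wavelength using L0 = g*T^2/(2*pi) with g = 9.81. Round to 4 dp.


L0 = g * T^2 / (2 * pi)
L0 = 9.81 * 11.17^2 / (2 * pi)
L0 = 9.81 * 124.7689 / 6.28319
L0 = 1223.9829 / 6.28319
L0 = 194.8029 m

194.8029


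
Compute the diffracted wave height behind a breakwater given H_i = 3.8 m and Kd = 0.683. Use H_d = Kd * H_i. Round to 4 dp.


H_d = Kd * H_i
H_d = 0.683 * 3.8
H_d = 2.5954 m

2.5954


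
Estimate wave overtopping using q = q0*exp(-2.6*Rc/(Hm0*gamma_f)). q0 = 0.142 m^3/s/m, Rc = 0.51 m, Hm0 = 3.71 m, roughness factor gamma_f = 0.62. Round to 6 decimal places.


q = q0 * exp(-2.6 * Rc / (Hm0 * gamma_f))
Exponent = -2.6 * 0.51 / (3.71 * 0.62)
= -2.6 * 0.51 / 2.3002
= -0.576472
exp(-0.576472) = 0.561877
q = 0.142 * 0.561877
q = 0.079787 m^3/s/m

0.079787


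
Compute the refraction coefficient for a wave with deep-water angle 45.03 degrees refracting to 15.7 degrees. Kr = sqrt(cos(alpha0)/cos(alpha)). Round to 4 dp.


Kr = sqrt(cos(alpha0) / cos(alpha))
cos(45.03) = 0.706736
cos(15.7) = 0.962692
Kr = sqrt(0.706736 / 0.962692)
Kr = sqrt(0.734125)
Kr = 0.8568

0.8568


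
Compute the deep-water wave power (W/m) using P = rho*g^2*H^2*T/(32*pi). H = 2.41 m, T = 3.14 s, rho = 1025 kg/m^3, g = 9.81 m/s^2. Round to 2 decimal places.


P = rho * g^2 * H^2 * T / (32 * pi)
P = 1025 * 9.81^2 * 2.41^2 * 3.14 / (32 * pi)
P = 1025 * 96.2361 * 5.8081 * 3.14 / 100.53096
P = 17894.76 W/m

17894.76


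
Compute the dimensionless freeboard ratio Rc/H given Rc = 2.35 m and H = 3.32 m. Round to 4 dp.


Relative freeboard = Rc / H
= 2.35 / 3.32
= 0.7078

0.7078


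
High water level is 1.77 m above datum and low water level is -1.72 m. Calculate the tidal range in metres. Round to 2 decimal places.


Tidal range = High water - Low water
Tidal range = 1.77 - (-1.72)
Tidal range = 3.49 m

3.49


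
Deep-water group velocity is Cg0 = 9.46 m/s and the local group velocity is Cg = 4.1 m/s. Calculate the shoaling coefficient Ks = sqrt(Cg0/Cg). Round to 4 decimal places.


Ks = sqrt(Cg0 / Cg)
Ks = sqrt(9.46 / 4.1)
Ks = sqrt(2.3073)
Ks = 1.5190

1.5190


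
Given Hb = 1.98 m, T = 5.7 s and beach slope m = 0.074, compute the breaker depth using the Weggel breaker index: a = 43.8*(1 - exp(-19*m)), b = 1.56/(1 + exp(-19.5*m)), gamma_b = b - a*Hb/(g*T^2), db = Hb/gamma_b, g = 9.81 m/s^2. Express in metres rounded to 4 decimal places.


a = 43.8 * (1 - exp(-19 * m))
exp(-19 * 0.074) = exp(-1.4060) = 0.245122
a = 43.8 * (1 - 0.245122) = 33.063665
b = 1.56 / (1 + exp(-19.5 * m))
exp(-19.5 * 0.074) = exp(-1.4430) = 0.236218
b = 1.56 / (1 + 0.236218) = 1.261913
Hb / (g * T^2) = 1.98 / (9.81 * 5.7^2) = 1.98 / 318.7269 = 0.00621221
gamma_b = b - a * Hb/(g*T^2) = 1.261913 - 33.063665 * 0.00621221 = 1.056515
db = Hb / gamma_b = 1.98 / 1.056515
db = 1.8741 m

1.8741


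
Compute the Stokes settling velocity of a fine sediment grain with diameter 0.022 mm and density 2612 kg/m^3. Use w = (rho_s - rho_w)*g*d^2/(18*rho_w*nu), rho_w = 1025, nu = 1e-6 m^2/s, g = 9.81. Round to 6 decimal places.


w = (rho_s - rho_w) * g * d^2 / (18 * rho_w * nu)
d = 0.022 mm = 0.000022 m
rho_s - rho_w = 2612 - 1025 = 1587
Numerator = 1587 * 9.81 * (0.000022)^2 = 0.000007535139
Denominator = 18 * 1025 * 1e-6 = 0.018450
w = 0.000408 m/s

0.000408


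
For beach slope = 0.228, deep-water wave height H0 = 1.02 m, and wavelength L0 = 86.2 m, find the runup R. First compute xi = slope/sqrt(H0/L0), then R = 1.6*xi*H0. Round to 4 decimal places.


xi = slope / sqrt(H0/L0)
H0/L0 = 1.02/86.2 = 0.011833
sqrt(0.011833) = 0.108779
xi = 0.228 / 0.108779 = 2.095986
R = 1.6 * xi * H0 = 1.6 * 2.095986 * 1.02
R = 3.4206 m

3.4206


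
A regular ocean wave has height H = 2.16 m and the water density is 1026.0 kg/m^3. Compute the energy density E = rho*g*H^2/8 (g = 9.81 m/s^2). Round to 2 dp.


E = (1/8) * rho * g * H^2
E = (1/8) * 1026.0 * 9.81 * 2.16^2
E = 0.125 * 1026.0 * 9.81 * 4.6656
E = 5869.94 J/m^2

5869.94


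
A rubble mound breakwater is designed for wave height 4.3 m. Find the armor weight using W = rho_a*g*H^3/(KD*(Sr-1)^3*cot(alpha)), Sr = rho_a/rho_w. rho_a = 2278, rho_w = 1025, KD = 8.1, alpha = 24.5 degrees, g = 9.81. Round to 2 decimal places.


Sr = rho_a / rho_w = 2278 / 1025 = 2.222439
(Sr - 1) = 1.222439
(Sr - 1)^3 = 1.826761
cot(24.5) = 1 / tan(24.5) = 1 / 0.455726 = 2.194300
Numerator = 2278 * 9.81 * 4.3^3 = 1776757.2403
Denominator = 8.1 * 1.826761 * 2.194300 = 32.468527
W = 1776757.2403 / 32.468527
W = 54722.45 N

54722.45


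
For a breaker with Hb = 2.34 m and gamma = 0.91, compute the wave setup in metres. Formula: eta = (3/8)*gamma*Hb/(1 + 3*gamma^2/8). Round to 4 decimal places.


eta = (3/8) * gamma * Hb / (1 + 3*gamma^2/8)
Numerator = (3/8) * 0.91 * 2.34 = 0.798525
Denominator = 1 + 3*0.91^2/8 = 1 + 0.310538 = 1.310538
eta = 0.798525 / 1.310538
eta = 0.6093 m

0.6093


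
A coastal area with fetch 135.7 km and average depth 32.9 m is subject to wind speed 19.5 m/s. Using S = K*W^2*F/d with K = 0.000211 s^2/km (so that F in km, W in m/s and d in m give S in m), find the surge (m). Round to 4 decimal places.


S = K * W^2 * F / d
W^2 = 19.5^2 = 380.25
S = 0.000211 * 380.25 * 135.7 / 32.9
Numerator = 0.000211 * 380.25 * 135.7 = 10.887584
S = 10.887584 / 32.9 = 0.3309 m

0.3309


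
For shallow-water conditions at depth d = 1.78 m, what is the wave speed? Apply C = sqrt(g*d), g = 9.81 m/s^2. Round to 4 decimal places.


Using the shallow-water approximation:
C = sqrt(g * d) = sqrt(9.81 * 1.78)
C = sqrt(17.4618)
C = 4.1787 m/s

4.1787


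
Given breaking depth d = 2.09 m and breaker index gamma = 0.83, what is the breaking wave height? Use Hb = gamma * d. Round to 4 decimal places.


Hb = gamma * d
Hb = 0.83 * 2.09
Hb = 1.7347 m

1.7347


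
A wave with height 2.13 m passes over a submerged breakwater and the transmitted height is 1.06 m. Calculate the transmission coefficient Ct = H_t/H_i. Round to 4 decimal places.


Ct = H_t / H_i
Ct = 1.06 / 2.13
Ct = 0.4977

0.4977


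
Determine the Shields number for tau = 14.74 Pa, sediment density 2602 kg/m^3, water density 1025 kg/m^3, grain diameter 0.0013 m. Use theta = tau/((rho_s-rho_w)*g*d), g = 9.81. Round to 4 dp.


theta = tau / ((rho_s - rho_w) * g * d)
rho_s - rho_w = 2602 - 1025 = 1577
Denominator = 1577 * 9.81 * 0.0013 = 20.111481
theta = 14.74 / 20.111481
theta = 0.7329

0.7329


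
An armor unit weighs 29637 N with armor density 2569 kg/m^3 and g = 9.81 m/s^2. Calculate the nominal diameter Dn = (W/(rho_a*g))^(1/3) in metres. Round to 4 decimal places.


V = W / (rho_a * g)
V = 29637 / (2569 * 9.81)
V = 29637 / 25201.89
V = 1.175983 m^3
Dn = V^(1/3) = 1.175983^(1/3)
Dn = 1.0555 m

1.0555


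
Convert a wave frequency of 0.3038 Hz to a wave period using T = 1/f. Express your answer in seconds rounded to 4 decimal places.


T = 1 / f
T = 1 / 0.3038
T = 3.2916 s

3.2916


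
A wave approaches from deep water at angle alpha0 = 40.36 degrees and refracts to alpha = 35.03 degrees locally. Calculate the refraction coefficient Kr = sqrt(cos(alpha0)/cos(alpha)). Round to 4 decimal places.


Kr = sqrt(cos(alpha0) / cos(alpha))
cos(40.36) = 0.761991
cos(35.03) = 0.818852
Kr = sqrt(0.761991 / 0.818852)
Kr = sqrt(0.930560)
Kr = 0.9647

0.9647


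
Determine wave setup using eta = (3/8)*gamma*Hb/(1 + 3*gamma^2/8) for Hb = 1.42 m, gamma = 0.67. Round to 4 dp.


eta = (3/8) * gamma * Hb / (1 + 3*gamma^2/8)
Numerator = (3/8) * 0.67 * 1.42 = 0.356775
Denominator = 1 + 3*0.67^2/8 = 1 + 0.168338 = 1.168338
eta = 0.356775 / 1.168338
eta = 0.3054 m

0.3054


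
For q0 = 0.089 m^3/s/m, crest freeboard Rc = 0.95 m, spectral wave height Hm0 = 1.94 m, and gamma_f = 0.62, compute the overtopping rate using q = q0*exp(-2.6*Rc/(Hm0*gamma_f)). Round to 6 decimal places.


q = q0 * exp(-2.6 * Rc / (Hm0 * gamma_f))
Exponent = -2.6 * 0.95 / (1.94 * 0.62)
= -2.6 * 0.95 / 1.2028
= -2.053542
exp(-2.053542) = 0.128280
q = 0.089 * 0.128280
q = 0.011417 m^3/s/m

0.011417


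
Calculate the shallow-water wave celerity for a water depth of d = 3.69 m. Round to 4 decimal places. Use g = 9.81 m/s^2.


Using the shallow-water approximation:
C = sqrt(g * d) = sqrt(9.81 * 3.69)
C = sqrt(36.1989)
C = 6.0166 m/s

6.0166


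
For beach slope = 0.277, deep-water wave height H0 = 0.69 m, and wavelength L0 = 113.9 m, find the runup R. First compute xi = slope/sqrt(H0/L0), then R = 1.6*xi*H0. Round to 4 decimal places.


xi = slope / sqrt(H0/L0)
H0/L0 = 0.69/113.9 = 0.006058
sqrt(0.006058) = 0.077833
xi = 0.277 / 0.077833 = 3.558911
R = 1.6 * xi * H0 = 1.6 * 3.558911 * 0.69
R = 3.9290 m

3.9290


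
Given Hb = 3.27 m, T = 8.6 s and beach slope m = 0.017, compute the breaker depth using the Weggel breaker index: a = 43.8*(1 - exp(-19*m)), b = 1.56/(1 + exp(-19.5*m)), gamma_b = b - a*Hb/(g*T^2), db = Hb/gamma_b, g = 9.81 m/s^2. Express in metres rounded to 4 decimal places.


a = 43.8 * (1 - exp(-19 * m))
exp(-19 * 0.017) = exp(-0.3230) = 0.723974
a = 43.8 * (1 - 0.723974) = 12.089945
b = 1.56 / (1 + exp(-19.5 * m))
exp(-19.5 * 0.017) = exp(-0.3315) = 0.717846
b = 1.56 / (1 + 0.717846) = 0.908114
Hb / (g * T^2) = 3.27 / (9.81 * 8.6^2) = 3.27 / 725.5476 = 0.00450694
gamma_b = b - a * Hb/(g*T^2) = 0.908114 - 12.089945 * 0.00450694 = 0.853625
db = Hb / gamma_b = 3.27 / 0.853625
db = 3.8307 m

3.8307


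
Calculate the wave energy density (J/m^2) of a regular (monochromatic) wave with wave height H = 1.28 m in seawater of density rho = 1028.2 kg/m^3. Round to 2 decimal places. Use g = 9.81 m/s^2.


E = (1/8) * rho * g * H^2
E = (1/8) * 1028.2 * 9.81 * 1.28^2
E = 0.125 * 1028.2 * 9.81 * 1.6384
E = 2065.74 J/m^2

2065.74


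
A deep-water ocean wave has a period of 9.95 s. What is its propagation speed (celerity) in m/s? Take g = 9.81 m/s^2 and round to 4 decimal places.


We use the deep-water celerity formula:
C = g * T / (2 * pi)
C = 9.81 * 9.95 / (2 * 3.14159...)
C = 97.609500 / 6.283185
C = 15.5350 m/s

15.5350


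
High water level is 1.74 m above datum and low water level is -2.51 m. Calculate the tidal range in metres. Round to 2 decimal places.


Tidal range = High water - Low water
Tidal range = 1.74 - (-2.51)
Tidal range = 4.25 m

4.25


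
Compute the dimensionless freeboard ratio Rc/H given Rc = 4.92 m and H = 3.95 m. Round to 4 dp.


Relative freeboard = Rc / H
= 4.92 / 3.95
= 1.2456

1.2456


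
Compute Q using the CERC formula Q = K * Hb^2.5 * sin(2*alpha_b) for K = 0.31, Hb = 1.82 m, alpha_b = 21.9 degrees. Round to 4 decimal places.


Q = K * Hb^2.5 * sin(2 * alpha_b)
Hb^2.5 = 1.82^2.5 = 4.468672
sin(2 * 21.9) = sin(43.8) = 0.692143
Q = 0.31 * 4.468672 * 0.692143
Q = 0.9588 m^3/s

0.9588


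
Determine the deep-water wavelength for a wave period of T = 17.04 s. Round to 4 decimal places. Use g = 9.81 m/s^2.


L0 = g * T^2 / (2 * pi)
L0 = 9.81 * 17.04^2 / (2 * pi)
L0 = 9.81 * 290.3616 / 6.28319
L0 = 2848.4473 / 6.28319
L0 = 453.3445 m

453.3445


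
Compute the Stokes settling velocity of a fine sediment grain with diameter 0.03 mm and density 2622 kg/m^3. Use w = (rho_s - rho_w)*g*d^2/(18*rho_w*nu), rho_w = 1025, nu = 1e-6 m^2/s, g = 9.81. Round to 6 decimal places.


w = (rho_s - rho_w) * g * d^2 / (18 * rho_w * nu)
d = 0.03 mm = 0.000030 m
rho_s - rho_w = 2622 - 1025 = 1597
Numerator = 1597 * 9.81 * (0.000030)^2 = 0.000014099913
Denominator = 18 * 1025 * 1e-6 = 0.018450
w = 0.000764 m/s

0.000764


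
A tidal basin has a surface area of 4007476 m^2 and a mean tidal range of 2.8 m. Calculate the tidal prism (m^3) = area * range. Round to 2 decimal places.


Tidal prism = Area * Tidal range
P = 4007476 * 2.8
P = 11220932.80 m^3

11220932.80


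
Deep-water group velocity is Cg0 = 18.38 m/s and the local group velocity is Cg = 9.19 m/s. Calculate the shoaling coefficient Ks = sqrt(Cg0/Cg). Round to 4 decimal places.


Ks = sqrt(Cg0 / Cg)
Ks = sqrt(18.38 / 9.19)
Ks = sqrt(2.0000)
Ks = 1.4142

1.4142


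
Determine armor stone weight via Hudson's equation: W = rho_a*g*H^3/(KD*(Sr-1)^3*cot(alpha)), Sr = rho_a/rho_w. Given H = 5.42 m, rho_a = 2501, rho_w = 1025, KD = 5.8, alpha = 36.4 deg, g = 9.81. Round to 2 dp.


Sr = rho_a / rho_w = 2501 / 1025 = 2.440000
(Sr - 1) = 1.440000
(Sr - 1)^3 = 2.985984
cot(36.4) = 1 / tan(36.4) = 1 / 0.737264 = 1.356367
Numerator = 2501 * 9.81 * 5.42^3 = 3906434.6073
Denominator = 5.8 * 2.985984 * 1.356367 = 23.490523
W = 3906434.6073 / 23.490523
W = 166298.32 N

166298.32


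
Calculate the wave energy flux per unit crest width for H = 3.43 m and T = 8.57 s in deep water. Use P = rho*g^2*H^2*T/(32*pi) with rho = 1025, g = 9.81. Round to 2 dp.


P = rho * g^2 * H^2 * T / (32 * pi)
P = 1025 * 9.81^2 * 3.43^2 * 8.57 / (32 * pi)
P = 1025 * 96.2361 * 11.7649 * 8.57 / 100.53096
P = 98930.70 W/m

98930.70


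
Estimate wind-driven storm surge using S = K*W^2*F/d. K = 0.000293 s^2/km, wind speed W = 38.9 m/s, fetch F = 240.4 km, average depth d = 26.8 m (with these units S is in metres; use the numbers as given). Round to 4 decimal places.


S = K * W^2 * F / d
W^2 = 38.9^2 = 1513.21
S = 0.000293 * 1513.21 * 240.4 / 26.8
Numerator = 0.000293 * 1513.21 * 240.4 = 106.586275
S = 106.586275 / 26.8 = 3.9771 m

3.9771


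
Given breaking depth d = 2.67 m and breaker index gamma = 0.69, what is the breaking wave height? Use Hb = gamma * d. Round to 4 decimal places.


Hb = gamma * d
Hb = 0.69 * 2.67
Hb = 1.8423 m

1.8423


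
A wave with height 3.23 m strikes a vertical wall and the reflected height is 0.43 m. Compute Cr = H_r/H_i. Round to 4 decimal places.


Cr = H_r / H_i
Cr = 0.43 / 3.23
Cr = 0.1331

0.1331


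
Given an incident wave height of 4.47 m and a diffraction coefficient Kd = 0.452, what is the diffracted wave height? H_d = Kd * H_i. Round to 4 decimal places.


H_d = Kd * H_i
H_d = 0.452 * 4.47
H_d = 2.0204 m

2.0204


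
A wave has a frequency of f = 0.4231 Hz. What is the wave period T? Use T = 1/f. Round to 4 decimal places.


T = 1 / f
T = 1 / 0.4231
T = 2.3635 s

2.3635


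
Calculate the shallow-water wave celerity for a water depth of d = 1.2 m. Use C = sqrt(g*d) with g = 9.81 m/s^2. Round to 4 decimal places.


Using the shallow-water approximation:
C = sqrt(g * d) = sqrt(9.81 * 1.2)
C = sqrt(11.7720)
C = 3.4310 m/s

3.4310


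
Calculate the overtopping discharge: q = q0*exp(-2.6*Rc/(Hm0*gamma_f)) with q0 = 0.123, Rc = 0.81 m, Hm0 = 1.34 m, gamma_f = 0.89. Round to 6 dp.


q = q0 * exp(-2.6 * Rc / (Hm0 * gamma_f))
Exponent = -2.6 * 0.81 / (1.34 * 0.89)
= -2.6 * 0.81 / 1.1926
= -1.765890
exp(-1.765890) = 0.171035
q = 0.123 * 0.171035
q = 0.021037 m^3/s/m

0.021037


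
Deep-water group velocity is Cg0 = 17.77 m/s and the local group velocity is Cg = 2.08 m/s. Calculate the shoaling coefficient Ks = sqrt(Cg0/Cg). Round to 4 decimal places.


Ks = sqrt(Cg0 / Cg)
Ks = sqrt(17.77 / 2.08)
Ks = sqrt(8.5433)
Ks = 2.9229

2.9229


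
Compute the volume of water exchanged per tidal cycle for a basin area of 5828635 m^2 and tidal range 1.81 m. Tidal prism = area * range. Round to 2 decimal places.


Tidal prism = Area * Tidal range
P = 5828635 * 1.81
P = 10549829.35 m^3

10549829.35


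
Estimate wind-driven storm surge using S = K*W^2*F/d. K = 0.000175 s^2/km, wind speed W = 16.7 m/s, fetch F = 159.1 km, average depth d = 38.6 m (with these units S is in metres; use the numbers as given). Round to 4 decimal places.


S = K * W^2 * F / d
W^2 = 16.7^2 = 278.89
S = 0.000175 * 278.89 * 159.1 / 38.6
Numerator = 0.000175 * 278.89 * 159.1 = 7.764995
S = 7.764995 / 38.6 = 0.2012 m

0.2012


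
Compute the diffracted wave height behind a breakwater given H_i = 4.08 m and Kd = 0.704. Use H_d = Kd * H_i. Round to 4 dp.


H_d = Kd * H_i
H_d = 0.704 * 4.08
H_d = 2.8723 m

2.8723


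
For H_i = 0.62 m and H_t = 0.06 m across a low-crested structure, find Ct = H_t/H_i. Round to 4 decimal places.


Ct = H_t / H_i
Ct = 0.06 / 0.62
Ct = 0.0968

0.0968


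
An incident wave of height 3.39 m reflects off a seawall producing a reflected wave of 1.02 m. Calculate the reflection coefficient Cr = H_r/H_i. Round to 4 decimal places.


Cr = H_r / H_i
Cr = 1.02 / 3.39
Cr = 0.3009

0.3009


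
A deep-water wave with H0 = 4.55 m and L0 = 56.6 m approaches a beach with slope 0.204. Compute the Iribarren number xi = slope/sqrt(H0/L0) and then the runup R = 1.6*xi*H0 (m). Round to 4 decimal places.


xi = slope / sqrt(H0/L0)
H0/L0 = 4.55/56.6 = 0.080389
sqrt(0.080389) = 0.283529
xi = 0.204 / 0.283529 = 0.719503
R = 1.6 * xi * H0 = 1.6 * 0.719503 * 4.55
R = 5.2380 m

5.2380


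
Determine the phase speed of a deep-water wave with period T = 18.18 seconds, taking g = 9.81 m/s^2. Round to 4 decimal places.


We use the deep-water celerity formula:
C = g * T / (2 * pi)
C = 9.81 * 18.18 / (2 * 3.14159...)
C = 178.345800 / 6.283185
C = 28.3846 m/s

28.3846


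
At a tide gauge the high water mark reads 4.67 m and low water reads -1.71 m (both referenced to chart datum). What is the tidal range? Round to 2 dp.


Tidal range = High water - Low water
Tidal range = 4.67 - (-1.71)
Tidal range = 6.38 m

6.38


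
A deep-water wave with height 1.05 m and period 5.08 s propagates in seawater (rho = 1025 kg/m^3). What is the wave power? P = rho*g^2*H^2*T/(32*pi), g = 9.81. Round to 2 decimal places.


P = rho * g^2 * H^2 * T / (32 * pi)
P = 1025 * 9.81^2 * 1.05^2 * 5.08 / (32 * pi)
P = 1025 * 96.2361 * 1.1025 * 5.08 / 100.53096
P = 5495.46 W/m

5495.46


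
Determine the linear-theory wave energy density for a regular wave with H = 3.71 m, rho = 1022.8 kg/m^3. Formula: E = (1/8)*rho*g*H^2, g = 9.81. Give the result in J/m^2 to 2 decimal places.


E = (1/8) * rho * g * H^2
E = (1/8) * 1022.8 * 9.81 * 3.71^2
E = 0.125 * 1022.8 * 9.81 * 13.7641
E = 17263.05 J/m^2

17263.05


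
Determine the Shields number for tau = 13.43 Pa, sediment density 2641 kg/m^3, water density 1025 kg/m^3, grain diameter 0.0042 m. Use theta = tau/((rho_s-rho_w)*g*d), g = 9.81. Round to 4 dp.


theta = tau / ((rho_s - rho_w) * g * d)
rho_s - rho_w = 2641 - 1025 = 1616
Denominator = 1616 * 9.81 * 0.0042 = 66.582432
theta = 13.43 / 66.582432
theta = 0.2017

0.2017


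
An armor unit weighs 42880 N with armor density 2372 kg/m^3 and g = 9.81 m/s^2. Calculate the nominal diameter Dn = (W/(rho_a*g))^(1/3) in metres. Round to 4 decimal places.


V = W / (rho_a * g)
V = 42880 / (2372 * 9.81)
V = 42880 / 23269.32
V = 1.842770 m^3
Dn = V^(1/3) = 1.842770^(1/3)
Dn = 1.2260 m

1.2260


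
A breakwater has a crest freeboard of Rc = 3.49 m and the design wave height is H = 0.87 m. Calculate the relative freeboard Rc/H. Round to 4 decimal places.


Relative freeboard = Rc / H
= 3.49 / 0.87
= 4.0115

4.0115


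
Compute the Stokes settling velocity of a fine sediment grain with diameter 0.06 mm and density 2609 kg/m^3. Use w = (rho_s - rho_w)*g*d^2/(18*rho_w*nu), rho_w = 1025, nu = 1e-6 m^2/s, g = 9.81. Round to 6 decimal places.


w = (rho_s - rho_w) * g * d^2 / (18 * rho_w * nu)
d = 0.06 mm = 0.000060 m
rho_s - rho_w = 2609 - 1025 = 1584
Numerator = 1584 * 9.81 * (0.000060)^2 = 0.000055940544
Denominator = 18 * 1025 * 1e-6 = 0.018450
w = 0.003032 m/s

0.003032


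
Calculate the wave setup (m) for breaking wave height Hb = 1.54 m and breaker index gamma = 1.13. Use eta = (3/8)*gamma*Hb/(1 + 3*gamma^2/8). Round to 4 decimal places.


eta = (3/8) * gamma * Hb / (1 + 3*gamma^2/8)
Numerator = (3/8) * 1.13 * 1.54 = 0.652575
Denominator = 1 + 3*1.13^2/8 = 1 + 0.478838 = 1.478838
eta = 0.652575 / 1.478838
eta = 0.4413 m

0.4413


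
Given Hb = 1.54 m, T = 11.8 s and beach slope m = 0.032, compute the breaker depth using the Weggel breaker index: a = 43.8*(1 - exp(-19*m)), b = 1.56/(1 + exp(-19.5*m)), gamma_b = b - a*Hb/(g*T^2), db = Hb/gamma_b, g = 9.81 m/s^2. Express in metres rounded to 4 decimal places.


a = 43.8 * (1 - exp(-19 * m))
exp(-19 * 0.032) = exp(-0.6080) = 0.544439
a = 43.8 * (1 - 0.544439) = 19.953587
b = 1.56 / (1 + exp(-19.5 * m))
exp(-19.5 * 0.032) = exp(-0.6240) = 0.535797
b = 1.56 / (1 + 0.535797) = 1.015759
Hb / (g * T^2) = 1.54 / (9.81 * 11.8^2) = 1.54 / 1365.9444 = 0.00112743
gamma_b = b - a * Hb/(g*T^2) = 1.015759 - 19.953587 * 0.00112743 = 0.993263
db = Hb / gamma_b = 1.54 / 0.993263
db = 1.5504 m

1.5504


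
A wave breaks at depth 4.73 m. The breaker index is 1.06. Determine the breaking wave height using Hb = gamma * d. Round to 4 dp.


Hb = gamma * d
Hb = 1.06 * 4.73
Hb = 5.0138 m

5.0138


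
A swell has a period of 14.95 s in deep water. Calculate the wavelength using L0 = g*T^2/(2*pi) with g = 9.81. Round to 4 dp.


L0 = g * T^2 / (2 * pi)
L0 = 9.81 * 14.95^2 / (2 * pi)
L0 = 9.81 * 223.5025 / 6.28319
L0 = 2192.5595 / 6.28319
L0 = 348.9567 m

348.9567


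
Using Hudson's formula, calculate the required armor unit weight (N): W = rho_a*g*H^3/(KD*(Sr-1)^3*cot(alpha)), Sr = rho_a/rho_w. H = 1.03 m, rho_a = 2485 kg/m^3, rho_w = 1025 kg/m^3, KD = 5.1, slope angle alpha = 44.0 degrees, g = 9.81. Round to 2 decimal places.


Sr = rho_a / rho_w = 2485 / 1025 = 2.424390
(Sr - 1) = 1.424390
(Sr - 1)^3 = 2.889928
cot(44.0) = 1 / tan(44.0) = 1 / 0.965689 = 1.035530
Numerator = 2485 * 9.81 * 1.03^3 = 26638.3349
Denominator = 5.1 * 2.889928 * 1.035530 = 15.262299
W = 26638.3349 / 15.262299
W = 1745.37 N

1745.37


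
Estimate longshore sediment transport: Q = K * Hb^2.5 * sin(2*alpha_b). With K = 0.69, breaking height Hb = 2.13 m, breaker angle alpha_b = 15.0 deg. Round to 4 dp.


Q = K * Hb^2.5 * sin(2 * alpha_b)
Hb^2.5 = 2.13^2.5 = 6.621388
sin(2 * 15.0) = sin(30.0) = 0.500000
Q = 0.69 * 6.621388 * 0.500000
Q = 2.2844 m^3/s

2.2844


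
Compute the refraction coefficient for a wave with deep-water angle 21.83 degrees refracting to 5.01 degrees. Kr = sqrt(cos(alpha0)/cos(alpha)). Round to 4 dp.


Kr = sqrt(cos(alpha0) / cos(alpha))
cos(21.83) = 0.928291
cos(5.01) = 0.996179
Kr = sqrt(0.928291 / 0.996179)
Kr = sqrt(0.931851)
Kr = 0.9653

0.9653


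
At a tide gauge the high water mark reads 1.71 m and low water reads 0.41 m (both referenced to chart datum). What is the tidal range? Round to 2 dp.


Tidal range = High water - Low water
Tidal range = 1.71 - (0.41)
Tidal range = 1.30 m

1.30


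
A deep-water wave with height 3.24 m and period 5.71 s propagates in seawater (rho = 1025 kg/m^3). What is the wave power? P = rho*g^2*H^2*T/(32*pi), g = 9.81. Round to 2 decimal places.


P = rho * g^2 * H^2 * T / (32 * pi)
P = 1025 * 9.81^2 * 3.24^2 * 5.71 / (32 * pi)
P = 1025 * 96.2361 * 10.4976 * 5.71 / 100.53096
P = 58815.01 W/m

58815.01


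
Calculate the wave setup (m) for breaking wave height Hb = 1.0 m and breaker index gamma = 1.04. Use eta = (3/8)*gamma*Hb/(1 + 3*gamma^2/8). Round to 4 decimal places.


eta = (3/8) * gamma * Hb / (1 + 3*gamma^2/8)
Numerator = (3/8) * 1.04 * 1.0 = 0.390000
Denominator = 1 + 3*1.04^2/8 = 1 + 0.405600 = 1.405600
eta = 0.390000 / 1.405600
eta = 0.2775 m

0.2775


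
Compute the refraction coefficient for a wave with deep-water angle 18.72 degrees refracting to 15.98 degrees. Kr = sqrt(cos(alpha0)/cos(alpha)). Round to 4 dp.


Kr = sqrt(cos(alpha0) / cos(alpha))
cos(18.72) = 0.947098
cos(15.98) = 0.961358
Kr = sqrt(0.947098 / 0.961358)
Kr = sqrt(0.985167)
Kr = 0.9926

0.9926


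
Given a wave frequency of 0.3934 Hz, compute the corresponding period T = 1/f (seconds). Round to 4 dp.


T = 1 / f
T = 1 / 0.3934
T = 2.5419 s

2.5419


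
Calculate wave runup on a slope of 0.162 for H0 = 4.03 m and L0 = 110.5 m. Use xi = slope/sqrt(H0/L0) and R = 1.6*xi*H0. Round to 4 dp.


xi = slope / sqrt(H0/L0)
H0/L0 = 4.03/110.5 = 0.036471
sqrt(0.036471) = 0.190973
xi = 0.162 / 0.190973 = 0.848289
R = 1.6 * xi * H0 = 1.6 * 0.848289 * 4.03
R = 5.4698 m

5.4698


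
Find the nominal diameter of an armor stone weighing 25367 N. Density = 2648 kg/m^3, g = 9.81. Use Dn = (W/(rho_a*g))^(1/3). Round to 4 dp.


V = W / (rho_a * g)
V = 25367 / (2648 * 9.81)
V = 25367 / 25976.88
V = 0.976522 m^3
Dn = V^(1/3) = 0.976522^(1/3)
Dn = 0.9921 m

0.9921


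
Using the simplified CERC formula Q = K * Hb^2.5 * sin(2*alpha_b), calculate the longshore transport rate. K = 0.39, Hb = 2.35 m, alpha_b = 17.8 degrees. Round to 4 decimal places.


Q = K * Hb^2.5 * sin(2 * alpha_b)
Hb^2.5 = 2.35^2.5 = 8.465832
sin(2 * 17.8) = sin(35.6) = 0.582123
Q = 0.39 * 8.465832 * 0.582123
Q = 1.9220 m^3/s

1.9220


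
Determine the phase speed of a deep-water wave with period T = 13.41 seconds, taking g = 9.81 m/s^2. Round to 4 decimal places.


We use the deep-water celerity formula:
C = g * T / (2 * pi)
C = 9.81 * 13.41 / (2 * 3.14159...)
C = 131.552100 / 6.283185
C = 20.9372 m/s

20.9372


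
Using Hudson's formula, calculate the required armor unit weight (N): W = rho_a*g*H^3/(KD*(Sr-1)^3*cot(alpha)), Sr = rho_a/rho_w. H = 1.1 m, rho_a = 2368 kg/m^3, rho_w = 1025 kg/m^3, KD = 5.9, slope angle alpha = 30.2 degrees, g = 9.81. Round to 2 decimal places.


Sr = rho_a / rho_w = 2368 / 1025 = 2.310244
(Sr - 1) = 1.310244
(Sr - 1)^3 = 2.249347
cot(30.2) = 1 / tan(30.2) = 1 / 0.582014 = 1.718172
Numerator = 2368 * 9.81 * 1.1^3 = 30919.2365
Denominator = 5.9 * 2.249347 * 1.718172 = 22.802113
W = 30919.2365 / 22.802113
W = 1355.98 N

1355.98


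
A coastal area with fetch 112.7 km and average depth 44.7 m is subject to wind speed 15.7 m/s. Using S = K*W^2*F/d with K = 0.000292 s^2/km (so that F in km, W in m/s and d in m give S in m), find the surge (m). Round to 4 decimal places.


S = K * W^2 * F / d
W^2 = 15.7^2 = 246.49
S = 0.000292 * 246.49 * 112.7 / 44.7
Numerator = 0.000292 * 246.49 * 112.7 = 8.111592
S = 8.111592 / 44.7 = 0.1815 m

0.1815


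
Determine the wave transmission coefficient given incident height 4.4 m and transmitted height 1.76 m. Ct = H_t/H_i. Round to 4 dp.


Ct = H_t / H_i
Ct = 1.76 / 4.4
Ct = 0.4000

0.4000


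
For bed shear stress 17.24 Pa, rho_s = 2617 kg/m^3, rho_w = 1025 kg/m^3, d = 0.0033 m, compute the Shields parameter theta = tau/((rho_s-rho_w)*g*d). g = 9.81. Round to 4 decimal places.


theta = tau / ((rho_s - rho_w) * g * d)
rho_s - rho_w = 2617 - 1025 = 1592
Denominator = 1592 * 9.81 * 0.0033 = 51.537816
theta = 17.24 / 51.537816
theta = 0.3345

0.3345


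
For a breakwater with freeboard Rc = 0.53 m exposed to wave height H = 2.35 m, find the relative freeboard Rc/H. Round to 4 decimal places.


Relative freeboard = Rc / H
= 0.53 / 2.35
= 0.2255

0.2255


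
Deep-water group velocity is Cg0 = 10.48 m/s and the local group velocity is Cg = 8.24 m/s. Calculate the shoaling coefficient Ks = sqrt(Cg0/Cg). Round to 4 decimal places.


Ks = sqrt(Cg0 / Cg)
Ks = sqrt(10.48 / 8.24)
Ks = sqrt(1.2718)
Ks = 1.1278

1.1278


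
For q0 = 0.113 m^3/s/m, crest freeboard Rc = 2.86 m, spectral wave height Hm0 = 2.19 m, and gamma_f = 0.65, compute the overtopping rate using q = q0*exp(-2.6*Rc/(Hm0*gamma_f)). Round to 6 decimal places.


q = q0 * exp(-2.6 * Rc / (Hm0 * gamma_f))
Exponent = -2.6 * 2.86 / (2.19 * 0.65)
= -2.6 * 2.86 / 1.4235
= -5.223744
exp(-5.223744) = 0.005387
q = 0.113 * 0.005387
q = 0.000609 m^3/s/m

0.000609


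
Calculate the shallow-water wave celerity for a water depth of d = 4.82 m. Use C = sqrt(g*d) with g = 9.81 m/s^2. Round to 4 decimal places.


Using the shallow-water approximation:
C = sqrt(g * d) = sqrt(9.81 * 4.82)
C = sqrt(47.2842)
C = 6.8764 m/s

6.8764


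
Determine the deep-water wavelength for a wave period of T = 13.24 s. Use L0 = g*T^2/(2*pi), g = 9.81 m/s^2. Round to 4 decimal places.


L0 = g * T^2 / (2 * pi)
L0 = 9.81 * 13.24^2 / (2 * pi)
L0 = 9.81 * 175.2976 / 6.28319
L0 = 1719.6695 / 6.28319
L0 = 273.6939 m

273.6939


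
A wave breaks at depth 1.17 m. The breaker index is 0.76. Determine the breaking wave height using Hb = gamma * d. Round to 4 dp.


Hb = gamma * d
Hb = 0.76 * 1.17
Hb = 0.8892 m

0.8892


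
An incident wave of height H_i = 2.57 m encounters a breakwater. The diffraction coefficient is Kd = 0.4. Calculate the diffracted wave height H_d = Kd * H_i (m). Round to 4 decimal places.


H_d = Kd * H_i
H_d = 0.4 * 2.57
H_d = 1.0280 m

1.0280


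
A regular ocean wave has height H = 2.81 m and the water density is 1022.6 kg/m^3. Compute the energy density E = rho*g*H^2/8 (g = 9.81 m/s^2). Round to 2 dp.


E = (1/8) * rho * g * H^2
E = (1/8) * 1022.6 * 9.81 * 2.81^2
E = 0.125 * 1022.6 * 9.81 * 7.8961
E = 9901.42 J/m^2

9901.42


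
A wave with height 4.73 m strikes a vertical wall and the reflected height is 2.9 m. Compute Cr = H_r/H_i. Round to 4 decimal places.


Cr = H_r / H_i
Cr = 2.9 / 4.73
Cr = 0.6131

0.6131


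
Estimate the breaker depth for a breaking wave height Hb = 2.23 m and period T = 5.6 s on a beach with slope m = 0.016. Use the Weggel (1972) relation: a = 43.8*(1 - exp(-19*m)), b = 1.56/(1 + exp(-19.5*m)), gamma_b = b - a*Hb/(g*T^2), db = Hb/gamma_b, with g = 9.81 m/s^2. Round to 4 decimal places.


a = 43.8 * (1 - exp(-19 * m))
exp(-19 * 0.016) = exp(-0.3040) = 0.737861
a = 43.8 * (1 - 0.737861) = 11.481694
b = 1.56 / (1 + exp(-19.5 * m))
exp(-19.5 * 0.016) = exp(-0.3120) = 0.731982
b = 1.56 / (1 + 0.731982) = 0.900702
Hb / (g * T^2) = 2.23 / (9.81 * 5.6^2) = 2.23 / 307.6416 = 0.00724869
gamma_b = b - a * Hb/(g*T^2) = 0.900702 - 11.481694 * 0.00724869 = 0.817475
db = Hb / gamma_b = 2.23 / 0.817475
db = 2.7279 m

2.7279


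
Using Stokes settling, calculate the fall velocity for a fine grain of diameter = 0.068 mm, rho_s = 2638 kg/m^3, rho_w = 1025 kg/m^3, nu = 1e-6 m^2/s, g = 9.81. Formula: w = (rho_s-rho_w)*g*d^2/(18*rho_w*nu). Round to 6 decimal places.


w = (rho_s - rho_w) * g * d^2 / (18 * rho_w * nu)
d = 0.068 mm = 0.000068 m
rho_s - rho_w = 2638 - 1025 = 1613
Numerator = 1613 * 9.81 * (0.000068)^2 = 0.000073168003
Denominator = 18 * 1025 * 1e-6 = 0.018450
w = 0.003966 m/s

0.003966


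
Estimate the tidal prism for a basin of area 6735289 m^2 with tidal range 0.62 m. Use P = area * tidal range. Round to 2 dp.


Tidal prism = Area * Tidal range
P = 6735289 * 0.62
P = 4175879.18 m^3

4175879.18


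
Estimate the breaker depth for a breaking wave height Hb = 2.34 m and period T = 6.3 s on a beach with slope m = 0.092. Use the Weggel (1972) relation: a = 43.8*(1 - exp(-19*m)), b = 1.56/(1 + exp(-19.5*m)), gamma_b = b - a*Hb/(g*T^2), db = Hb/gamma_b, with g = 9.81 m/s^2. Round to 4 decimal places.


a = 43.8 * (1 - exp(-19 * m))
exp(-19 * 0.092) = exp(-1.7480) = 0.174122
a = 43.8 * (1 - 0.174122) = 36.173463
b = 1.56 / (1 + exp(-19.5 * m))
exp(-19.5 * 0.092) = exp(-1.7940) = 0.166294
b = 1.56 / (1 + 0.166294) = 1.337571
Hb / (g * T^2) = 2.34 / (9.81 * 6.3^2) = 2.34 / 389.3589 = 0.00600988
gamma_b = b - a * Hb/(g*T^2) = 1.337571 - 36.173463 * 0.00600988 = 1.120172
db = Hb / gamma_b = 2.34 / 1.120172
db = 2.0890 m

2.0890


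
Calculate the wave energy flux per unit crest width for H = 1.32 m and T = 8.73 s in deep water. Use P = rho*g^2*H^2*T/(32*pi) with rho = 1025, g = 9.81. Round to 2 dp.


P = rho * g^2 * H^2 * T / (32 * pi)
P = 1025 * 9.81^2 * 1.32^2 * 8.73 / (32 * pi)
P = 1025 * 96.2361 * 1.7424 * 8.73 / 100.53096
P = 14925.34 W/m

14925.34


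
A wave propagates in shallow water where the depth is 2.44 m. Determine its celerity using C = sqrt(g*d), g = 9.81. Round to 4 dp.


Using the shallow-water approximation:
C = sqrt(g * d) = sqrt(9.81 * 2.44)
C = sqrt(23.9364)
C = 4.8925 m/s

4.8925


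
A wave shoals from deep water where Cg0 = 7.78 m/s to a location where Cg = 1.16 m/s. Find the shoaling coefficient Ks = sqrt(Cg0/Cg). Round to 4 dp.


Ks = sqrt(Cg0 / Cg)
Ks = sqrt(7.78 / 1.16)
Ks = sqrt(6.7069)
Ks = 2.5898

2.5898


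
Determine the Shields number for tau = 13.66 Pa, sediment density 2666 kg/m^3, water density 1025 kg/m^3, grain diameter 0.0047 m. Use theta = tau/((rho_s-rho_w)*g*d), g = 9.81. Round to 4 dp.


theta = tau / ((rho_s - rho_w) * g * d)
rho_s - rho_w = 2666 - 1025 = 1641
Denominator = 1641 * 9.81 * 0.0047 = 75.661587
theta = 13.66 / 75.661587
theta = 0.1805

0.1805


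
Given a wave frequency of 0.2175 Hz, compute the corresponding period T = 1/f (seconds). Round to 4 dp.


T = 1 / f
T = 1 / 0.2175
T = 4.5977 s

4.5977


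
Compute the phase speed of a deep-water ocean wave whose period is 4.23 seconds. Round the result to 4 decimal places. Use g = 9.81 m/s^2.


We use the deep-water celerity formula:
C = g * T / (2 * pi)
C = 9.81 * 4.23 / (2 * 3.14159...)
C = 41.496300 / 6.283185
C = 6.6043 m/s

6.6043


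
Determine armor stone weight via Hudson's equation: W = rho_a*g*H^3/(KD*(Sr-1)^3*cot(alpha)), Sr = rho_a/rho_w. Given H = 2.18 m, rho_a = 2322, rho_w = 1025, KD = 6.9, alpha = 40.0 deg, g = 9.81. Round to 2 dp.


Sr = rho_a / rho_w = 2322 / 1025 = 2.265366
(Sr - 1) = 1.265366
(Sr - 1)^3 = 2.026041
cot(40.0) = 1 / tan(40.0) = 1 / 0.839100 = 1.191754
Numerator = 2322 * 9.81 * 2.18^3 = 235993.8599
Denominator = 6.9 * 2.026041 * 1.191754 = 16.660341
W = 235993.8599 / 16.660341
W = 14165.01 N

14165.01


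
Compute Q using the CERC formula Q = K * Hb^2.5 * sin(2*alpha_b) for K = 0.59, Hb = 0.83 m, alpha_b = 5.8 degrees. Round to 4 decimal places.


Q = K * Hb^2.5 * sin(2 * alpha_b)
Hb^2.5 = 0.83^2.5 = 0.627618
sin(2 * 5.8) = sin(11.6) = 0.201078
Q = 0.59 * 0.627618 * 0.201078
Q = 0.0745 m^3/s

0.0745


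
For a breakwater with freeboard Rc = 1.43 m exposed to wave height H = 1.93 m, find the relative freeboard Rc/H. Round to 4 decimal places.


Relative freeboard = Rc / H
= 1.43 / 1.93
= 0.7409

0.7409


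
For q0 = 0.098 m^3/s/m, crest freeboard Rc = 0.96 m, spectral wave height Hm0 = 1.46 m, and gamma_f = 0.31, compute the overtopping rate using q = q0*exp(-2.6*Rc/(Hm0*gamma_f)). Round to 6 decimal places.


q = q0 * exp(-2.6 * Rc / (Hm0 * gamma_f))
Exponent = -2.6 * 0.96 / (1.46 * 0.31)
= -2.6 * 0.96 / 0.4526
= -5.514803
exp(-5.514803) = 0.004027
q = 0.098 * 0.004027
q = 0.000395 m^3/s/m

0.000395


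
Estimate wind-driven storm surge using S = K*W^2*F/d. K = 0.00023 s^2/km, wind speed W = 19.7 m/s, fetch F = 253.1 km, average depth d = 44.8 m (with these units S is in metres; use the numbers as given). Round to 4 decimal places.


S = K * W^2 * F / d
W^2 = 19.7^2 = 388.09
S = 0.00023 * 388.09 * 253.1 / 44.8
Numerator = 0.00023 * 388.09 * 253.1 = 22.591883
S = 22.591883 / 44.8 = 0.5043 m

0.5043


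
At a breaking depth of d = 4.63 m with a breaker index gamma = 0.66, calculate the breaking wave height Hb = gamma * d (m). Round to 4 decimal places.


Hb = gamma * d
Hb = 0.66 * 4.63
Hb = 3.0558 m

3.0558


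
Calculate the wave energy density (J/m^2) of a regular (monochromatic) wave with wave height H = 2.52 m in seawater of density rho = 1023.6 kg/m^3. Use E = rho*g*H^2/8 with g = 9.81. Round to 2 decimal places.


E = (1/8) * rho * g * H^2
E = (1/8) * 1023.6 * 9.81 * 2.52^2
E = 0.125 * 1023.6 * 9.81 * 6.3504
E = 7970.96 J/m^2

7970.96


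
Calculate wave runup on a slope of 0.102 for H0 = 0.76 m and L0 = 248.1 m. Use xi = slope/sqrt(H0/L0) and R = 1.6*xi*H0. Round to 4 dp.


xi = slope / sqrt(H0/L0)
H0/L0 = 0.76/248.1 = 0.003063
sqrt(0.003063) = 0.055347
xi = 0.102 / 0.055347 = 1.842921
R = 1.6 * xi * H0 = 1.6 * 1.842921 * 0.76
R = 2.2410 m

2.2410


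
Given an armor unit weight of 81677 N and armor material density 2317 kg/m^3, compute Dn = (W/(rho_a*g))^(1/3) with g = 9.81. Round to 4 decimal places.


V = W / (rho_a * g)
V = 81677 / (2317 * 9.81)
V = 81677 / 22729.77
V = 3.593393 m^3
Dn = V^(1/3) = 3.593393^(1/3)
Dn = 1.5317 m

1.5317


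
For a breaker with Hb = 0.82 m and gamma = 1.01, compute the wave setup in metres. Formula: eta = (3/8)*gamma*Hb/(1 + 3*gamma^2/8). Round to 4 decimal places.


eta = (3/8) * gamma * Hb / (1 + 3*gamma^2/8)
Numerator = (3/8) * 1.01 * 0.82 = 0.310575
Denominator = 1 + 3*1.01^2/8 = 1 + 0.382538 = 1.382538
eta = 0.310575 / 1.382538
eta = 0.2246 m

0.2246


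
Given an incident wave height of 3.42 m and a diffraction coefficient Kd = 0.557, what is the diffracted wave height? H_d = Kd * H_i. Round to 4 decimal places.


H_d = Kd * H_i
H_d = 0.557 * 3.42
H_d = 1.9049 m

1.9049


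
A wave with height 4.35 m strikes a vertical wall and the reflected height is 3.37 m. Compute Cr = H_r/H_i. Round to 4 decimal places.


Cr = H_r / H_i
Cr = 3.37 / 4.35
Cr = 0.7747

0.7747


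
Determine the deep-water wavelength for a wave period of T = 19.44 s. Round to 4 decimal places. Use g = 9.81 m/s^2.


L0 = g * T^2 / (2 * pi)
L0 = 9.81 * 19.44^2 / (2 * pi)
L0 = 9.81 * 377.9136 / 6.28319
L0 = 3707.3324 / 6.28319
L0 = 590.0403 m

590.0403


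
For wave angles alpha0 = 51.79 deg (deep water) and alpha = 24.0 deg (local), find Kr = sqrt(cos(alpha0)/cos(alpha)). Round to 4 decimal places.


Kr = sqrt(cos(alpha0) / cos(alpha))
cos(51.79) = 0.618546
cos(24.0) = 0.913545
Kr = sqrt(0.618546 / 0.913545)
Kr = sqrt(0.677082)
Kr = 0.8229

0.8229


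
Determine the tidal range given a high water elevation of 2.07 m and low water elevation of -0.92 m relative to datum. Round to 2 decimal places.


Tidal range = High water - Low water
Tidal range = 2.07 - (-0.92)
Tidal range = 2.99 m

2.99


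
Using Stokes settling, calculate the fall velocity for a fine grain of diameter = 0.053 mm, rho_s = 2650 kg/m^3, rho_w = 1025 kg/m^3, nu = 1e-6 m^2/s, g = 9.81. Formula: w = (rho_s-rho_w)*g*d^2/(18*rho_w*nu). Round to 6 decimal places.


w = (rho_s - rho_w) * g * d^2 / (18 * rho_w * nu)
d = 0.053 mm = 0.000053 m
rho_s - rho_w = 2650 - 1025 = 1625
Numerator = 1625 * 9.81 * (0.000053)^2 = 0.000044778971
Denominator = 18 * 1025 * 1e-6 = 0.018450
w = 0.002427 m/s

0.002427


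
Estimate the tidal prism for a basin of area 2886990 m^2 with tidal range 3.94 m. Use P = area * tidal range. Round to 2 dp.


Tidal prism = Area * Tidal range
P = 2886990 * 3.94
P = 11374740.60 m^3

11374740.60
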